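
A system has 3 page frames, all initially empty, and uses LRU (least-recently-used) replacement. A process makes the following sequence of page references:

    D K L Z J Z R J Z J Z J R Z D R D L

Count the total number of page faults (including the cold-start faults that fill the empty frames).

D: fault, frames [D]
K: fault, frames [D, K]
L: fault, frames [D, K, L]
Z: fault, evict D, frames [K, L, Z]
J: fault, evict K, frames [L, Z, J]
Z: hit
R: fault, evict L, frames [J, Z, R]
J: hit
Z: hit
J: hit
Z: hit
J: hit
R: hit
Z: hit
D: fault, evict J, frames [R, Z, D]
R: hit
D: hit
L: fault, evict Z, frames [R, D, L]
Page faults: 8.

8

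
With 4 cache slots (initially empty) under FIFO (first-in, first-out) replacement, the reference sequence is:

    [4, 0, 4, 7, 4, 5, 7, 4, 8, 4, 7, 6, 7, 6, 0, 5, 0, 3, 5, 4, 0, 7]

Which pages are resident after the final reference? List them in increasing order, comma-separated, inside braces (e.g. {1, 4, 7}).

{3, 4, 5, 7}

4 -> fault, frames {4}
0 -> fault, frames {4,0}
4 -> hit
7 -> fault, frames {4,0,7}
4 -> hit
5 -> fault, frames {4,0,7,5}
7 -> hit
4 -> hit
8 -> fault, evict 4, frames {0,7,5,8}
4 -> fault, evict 0, frames {7,5,8,4}
7 -> hit
6 -> fault, evict 7, frames {5,8,4,6}
7 -> fault, evict 5, frames {8,4,6,7}
6 -> hit
0 -> fault, evict 8, frames {4,6,7,0}
5 -> fault, evict 4, frames {6,7,0,5}
0 -> hit
3 -> fault, evict 6, frames {7,0,5,3}
5 -> hit
4 -> fault, evict 7, frames {0,5,3,4}
0 -> hit
7 -> fault, evict 0, frames {5,3,4,7}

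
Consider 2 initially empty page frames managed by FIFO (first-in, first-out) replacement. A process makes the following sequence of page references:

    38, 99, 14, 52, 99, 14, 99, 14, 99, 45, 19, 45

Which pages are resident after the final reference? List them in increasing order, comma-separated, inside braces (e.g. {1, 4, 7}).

38 → fault, frames [38]
99 → fault, frames [38, 99]
14 → fault, evict 38, frames [99, 14]
52 → fault, evict 99, frames [14, 52]
99 → fault, evict 14, frames [52, 99]
14 → fault, evict 52, frames [99, 14]
99 → hit
14 → hit
99 → hit
45 → fault, evict 99, frames [14, 45]
19 → fault, evict 14, frames [45, 19]
45 → hit

{19, 45}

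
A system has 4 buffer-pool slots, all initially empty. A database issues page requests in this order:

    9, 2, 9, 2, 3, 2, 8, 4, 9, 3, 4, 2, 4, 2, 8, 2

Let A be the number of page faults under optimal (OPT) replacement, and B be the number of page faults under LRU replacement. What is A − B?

-3

Under OPT: F F . . F . F F . . . . . . F . → 6 faults.
Under LRU: F F . . F . F F F F . F . . F . → 9 faults.
A − B = 6 − 9 = -3.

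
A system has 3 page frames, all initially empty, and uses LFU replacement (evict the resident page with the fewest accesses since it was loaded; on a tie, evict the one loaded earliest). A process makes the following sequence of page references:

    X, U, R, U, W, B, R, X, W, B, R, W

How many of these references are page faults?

11

X → miss, frames [X]
U → miss, frames [X, U]
R → miss, frames [X, U, R]
U → hit
W → miss, evict X, frames [U, R, W]
B → miss, evict R, frames [U, W, B]
R → miss, evict W, frames [U, B, R]
X → miss, evict B, frames [U, R, X]
W → miss, evict R, frames [U, X, W]
B → miss, evict X, frames [U, W, B]
R → miss, evict W, frames [U, B, R]
W → miss, evict B, frames [U, R, W]
Page faults: 11.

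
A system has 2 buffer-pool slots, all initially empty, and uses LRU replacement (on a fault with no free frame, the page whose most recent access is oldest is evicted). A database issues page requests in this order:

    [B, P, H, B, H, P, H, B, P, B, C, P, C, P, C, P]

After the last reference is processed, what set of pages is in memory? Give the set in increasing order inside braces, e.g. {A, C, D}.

B -> miss, frames (B)
P -> miss, frames (B P)
H -> miss, evict B, frames (P H)
B -> miss, evict P, frames (H B)
H -> hit
P -> miss, evict B, frames (H P)
H -> hit
B -> miss, evict P, frames (H B)
P -> miss, evict H, frames (B P)
B -> hit
C -> miss, evict P, frames (B C)
P -> miss, evict B, frames (C P)
C -> hit
P -> hit
C -> hit
P -> hit

{C, P}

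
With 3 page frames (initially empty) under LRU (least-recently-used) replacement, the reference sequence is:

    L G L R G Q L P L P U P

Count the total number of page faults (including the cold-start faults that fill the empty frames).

7

L: fault, frames (L)
G: fault, frames (L G)
L: hit
R: fault, frames (G L R)
G: hit
Q: fault, evict L, frames (R G Q)
L: fault, evict R, frames (G Q L)
P: fault, evict G, frames (Q L P)
L: hit
P: hit
U: fault, evict Q, frames (L P U)
P: hit
Page faults: 7.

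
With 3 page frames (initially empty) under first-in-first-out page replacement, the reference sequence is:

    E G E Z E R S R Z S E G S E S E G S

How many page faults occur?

E: fault, frames {E}
G: fault, frames {E,G}
E: hit
Z: fault, frames {E,G,Z}
E: hit
R: fault, evict E, frames {G,Z,R}
S: fault, evict G, frames {Z,R,S}
R: hit
Z: hit
S: hit
E: fault, evict Z, frames {R,S,E}
G: fault, evict R, frames {S,E,G}
S: hit
E: hit
S: hit
E: hit
G: hit
S: hit
Page faults: 7.

7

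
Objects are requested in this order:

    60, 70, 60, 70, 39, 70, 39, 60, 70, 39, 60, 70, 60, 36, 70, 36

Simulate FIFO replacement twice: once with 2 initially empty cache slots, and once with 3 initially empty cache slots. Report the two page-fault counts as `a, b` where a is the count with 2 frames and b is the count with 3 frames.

2 frames: F F . . F . . F F F F F . F . . → 9 faults.
3 frames: F F . . F . . . . . . . . F . . → 4 faults.
4 < 9: adding a frame reduced faults, as is typical.

9, 4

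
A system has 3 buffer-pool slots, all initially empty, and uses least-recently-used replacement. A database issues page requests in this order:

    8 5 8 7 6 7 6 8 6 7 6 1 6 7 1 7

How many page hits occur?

8 → miss, frames {8}
5 → miss, frames {8,5}
8 → hit
7 → miss, frames {5,8,7}
6 → miss, evict 5, frames {8,7,6}
7 → hit
6 → hit
8 → hit
6 → hit
7 → hit
6 → hit
1 → miss, evict 8, frames {7,6,1}
6 → hit
7 → hit
1 → hit
7 → hit
Hits: 11.

11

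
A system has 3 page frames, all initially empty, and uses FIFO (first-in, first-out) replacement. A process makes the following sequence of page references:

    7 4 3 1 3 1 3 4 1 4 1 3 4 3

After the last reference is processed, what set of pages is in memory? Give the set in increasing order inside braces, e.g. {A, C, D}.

{1, 3, 4}

7 -> fault, frames {7}
4 -> fault, frames {7,4}
3 -> fault, frames {7,4,3}
1 -> fault, evict 7, frames {4,3,1}
3 -> hit
1 -> hit
3 -> hit
4 -> hit
1 -> hit
4 -> hit
1 -> hit
3 -> hit
4 -> hit
3 -> hit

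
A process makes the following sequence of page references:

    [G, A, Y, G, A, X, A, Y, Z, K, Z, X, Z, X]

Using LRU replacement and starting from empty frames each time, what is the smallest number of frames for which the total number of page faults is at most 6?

f=1: 14 faults
f=2: 10 faults
f=3: 8 faults
f=4: 7 faults
f=5: 6 faults
f=6: 6 faults
Smallest f with faults ≤ 6 is 5.

5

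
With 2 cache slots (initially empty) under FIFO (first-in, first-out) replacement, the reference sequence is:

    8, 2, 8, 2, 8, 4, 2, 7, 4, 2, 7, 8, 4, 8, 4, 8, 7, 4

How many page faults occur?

8

8 -> miss, frames (8)
2 -> miss, frames (8 2)
8 -> hit
2 -> hit
8 -> hit
4 -> miss, evict 8, frames (2 4)
2 -> hit
7 -> miss, evict 2, frames (4 7)
4 -> hit
2 -> miss, evict 4, frames (7 2)
7 -> hit
8 -> miss, evict 7, frames (2 8)
4 -> miss, evict 2, frames (8 4)
8 -> hit
4 -> hit
8 -> hit
7 -> miss, evict 8, frames (4 7)
4 -> hit
Page faults: 8.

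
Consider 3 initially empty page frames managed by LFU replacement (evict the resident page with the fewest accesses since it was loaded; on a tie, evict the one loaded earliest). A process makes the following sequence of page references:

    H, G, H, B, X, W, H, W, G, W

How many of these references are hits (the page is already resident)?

4

H -> miss, frames (H)
G -> miss, frames (H G)
H -> hit
B -> miss, frames (H G B)
X -> miss, evict G, frames (H B X)
W -> miss, evict B, frames (H X W)
H -> hit
W -> hit
G -> miss, evict X, frames (H W G)
W -> hit
Hits: 4.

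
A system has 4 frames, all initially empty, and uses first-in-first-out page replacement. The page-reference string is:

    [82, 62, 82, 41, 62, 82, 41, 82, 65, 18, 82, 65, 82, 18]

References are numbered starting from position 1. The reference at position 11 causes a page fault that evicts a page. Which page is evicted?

pos 1: 82 → fault, frames (82)
pos 2: 62 → fault, frames (82 62)
pos 3: 82 → hit
pos 4: 41 → fault, frames (82 62 41)
pos 5: 62 → hit
pos 6: 82 → hit
pos 7: 41 → hit
pos 8: 82 → hit
pos 9: 65 → fault, frames (82 62 41 65)
pos 10: 18 → fault, evict 82, frames (62 41 65 18)
pos 11: 82 → fault, evict 62, frames (41 65 18 82)
At position 11, page 62 is evicted.

62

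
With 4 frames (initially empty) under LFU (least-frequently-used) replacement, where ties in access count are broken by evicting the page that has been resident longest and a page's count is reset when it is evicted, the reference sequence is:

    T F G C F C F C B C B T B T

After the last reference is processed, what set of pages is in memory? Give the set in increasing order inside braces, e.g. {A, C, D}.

{B, C, F, T}

T: fault, frames (T)
F: fault, frames (T F)
G: fault, frames (T F G)
C: fault, frames (T F G C)
F: hit
C: hit
F: hit
C: hit
B: fault, evict T, frames (F G C B)
C: hit
B: hit
T: fault, evict G, frames (F C B T)
B: hit
T: hit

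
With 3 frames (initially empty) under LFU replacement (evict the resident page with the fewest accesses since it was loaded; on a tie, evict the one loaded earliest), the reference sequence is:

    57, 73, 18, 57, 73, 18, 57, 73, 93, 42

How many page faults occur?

5

57 -> miss, frames {57}
73 -> miss, frames {57,73}
18 -> miss, frames {57,73,18}
57 -> hit
73 -> hit
18 -> hit
57 -> hit
73 -> hit
93 -> miss, evict 18, frames {57,73,93}
42 -> miss, evict 93, frames {57,73,42}
Page faults: 5.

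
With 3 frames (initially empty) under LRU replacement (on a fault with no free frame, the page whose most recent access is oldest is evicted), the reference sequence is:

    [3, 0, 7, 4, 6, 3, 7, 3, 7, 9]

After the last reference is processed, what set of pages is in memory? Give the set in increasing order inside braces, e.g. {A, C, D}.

3: miss, frames {3}
0: miss, frames {3,0}
7: miss, frames {3,0,7}
4: miss, evict 3, frames {0,7,4}
6: miss, evict 0, frames {7,4,6}
3: miss, evict 7, frames {4,6,3}
7: miss, evict 4, frames {6,3,7}
3: hit
7: hit
9: miss, evict 6, frames {3,7,9}

{3, 7, 9}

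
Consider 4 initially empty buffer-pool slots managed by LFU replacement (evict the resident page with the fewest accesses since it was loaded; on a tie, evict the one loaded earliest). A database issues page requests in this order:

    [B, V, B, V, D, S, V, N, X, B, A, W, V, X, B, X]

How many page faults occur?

9

B → fault, frames {B}
V → fault, frames {B,V}
B → hit
V → hit
D → fault, frames {B,V,D}
S → fault, frames {B,V,D,S}
V → hit
N → fault, evict D, frames {B,V,S,N}
X → fault, evict S, frames {B,V,N,X}
B → hit
A → fault, evict N, frames {B,V,X,A}
W → fault, evict X, frames {B,V,A,W}
V → hit
X → fault, evict A, frames {B,V,W,X}
B → hit
X → hit
Page faults: 9.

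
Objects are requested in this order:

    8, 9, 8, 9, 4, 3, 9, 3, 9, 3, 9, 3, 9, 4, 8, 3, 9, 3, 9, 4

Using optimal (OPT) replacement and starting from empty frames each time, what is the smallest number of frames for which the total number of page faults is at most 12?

2

f=1: 20 faults
f=2: 8 faults
f=3: 6 faults
f=4: 4 faults
Smallest f with faults ≤ 12 is 2.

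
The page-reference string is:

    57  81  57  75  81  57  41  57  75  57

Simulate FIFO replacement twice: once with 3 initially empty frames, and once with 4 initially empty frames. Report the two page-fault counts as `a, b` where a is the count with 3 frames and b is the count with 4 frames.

5, 4

3 frames: F F . F . . F F . . → 5 faults.
4 frames: F F . F . . F . . . → 4 faults.
4 < 5: adding a frame reduced faults, as is typical.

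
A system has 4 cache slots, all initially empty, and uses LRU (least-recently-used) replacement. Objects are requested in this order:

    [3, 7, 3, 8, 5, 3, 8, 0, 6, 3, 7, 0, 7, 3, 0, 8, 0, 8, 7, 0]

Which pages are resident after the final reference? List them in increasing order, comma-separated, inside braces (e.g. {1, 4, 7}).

3 -> miss, frames (3)
7 -> miss, frames (3 7)
3 -> hit
8 -> miss, frames (7 3 8)
5 -> miss, frames (7 3 8 5)
3 -> hit
8 -> hit
0 -> miss, evict 7, frames (5 3 8 0)
6 -> miss, evict 5, frames (3 8 0 6)
3 -> hit
7 -> miss, evict 8, frames (0 6 3 7)
0 -> hit
7 -> hit
3 -> hit
0 -> hit
8 -> miss, evict 6, frames (7 3 0 8)
0 -> hit
8 -> hit
7 -> hit
0 -> hit

{0, 3, 7, 8}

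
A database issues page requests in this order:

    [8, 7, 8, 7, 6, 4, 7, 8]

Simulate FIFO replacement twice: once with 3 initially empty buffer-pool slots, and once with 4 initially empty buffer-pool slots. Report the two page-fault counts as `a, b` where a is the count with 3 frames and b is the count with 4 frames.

3 frames: F F . . F F . F → 5 faults.
4 frames: F F . . F F . . → 4 faults.
4 < 5: adding a frame reduced faults, as is typical.

5, 4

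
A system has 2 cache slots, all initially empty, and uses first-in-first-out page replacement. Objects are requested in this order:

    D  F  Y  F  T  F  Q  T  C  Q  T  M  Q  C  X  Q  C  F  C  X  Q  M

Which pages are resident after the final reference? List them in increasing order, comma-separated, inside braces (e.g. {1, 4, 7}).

{M, Q}

D → fault, frames [D]
F → fault, frames [D, F]
Y → fault, evict D, frames [F, Y]
F → hit
T → fault, evict F, frames [Y, T]
F → fault, evict Y, frames [T, F]
Q → fault, evict T, frames [F, Q]
T → fault, evict F, frames [Q, T]
C → fault, evict Q, frames [T, C]
Q → fault, evict T, frames [C, Q]
T → fault, evict C, frames [Q, T]
M → fault, evict Q, frames [T, M]
Q → fault, evict T, frames [M, Q]
C → fault, evict M, frames [Q, C]
X → fault, evict Q, frames [C, X]
Q → fault, evict C, frames [X, Q]
C → fault, evict X, frames [Q, C]
F → fault, evict Q, frames [C, F]
C → hit
X → fault, evict C, frames [F, X]
Q → fault, evict F, frames [X, Q]
M → fault, evict X, frames [Q, M]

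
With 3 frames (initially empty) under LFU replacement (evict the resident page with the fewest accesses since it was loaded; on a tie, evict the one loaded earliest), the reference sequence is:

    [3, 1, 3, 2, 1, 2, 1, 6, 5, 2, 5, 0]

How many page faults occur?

6

3: miss, frames [3]
1: miss, frames [3, 1]
3: hit
2: miss, frames [3, 1, 2]
1: hit
2: hit
1: hit
6: miss, evict 3, frames [1, 2, 6]
5: miss, evict 6, frames [1, 2, 5]
2: hit
5: hit
0: miss, evict 5, frames [1, 2, 0]
Page faults: 6.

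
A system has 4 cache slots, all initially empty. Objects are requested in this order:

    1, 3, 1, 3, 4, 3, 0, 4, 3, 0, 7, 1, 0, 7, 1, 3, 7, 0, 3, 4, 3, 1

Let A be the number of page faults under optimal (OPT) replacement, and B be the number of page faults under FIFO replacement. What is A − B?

-2

Under OPT: F F . . F . F . . . F . . . . . . . . F . . → 6 faults.
Under FIFO: F F . . F . F . . . F F . . . F . . . F . . → 8 faults.
A − B = 6 − 8 = -2.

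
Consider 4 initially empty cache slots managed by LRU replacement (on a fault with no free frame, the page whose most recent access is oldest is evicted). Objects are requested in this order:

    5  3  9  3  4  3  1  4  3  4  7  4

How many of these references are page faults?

6

5 -> fault, frames {5}
3 -> fault, frames {5,3}
9 -> fault, frames {5,3,9}
3 -> hit
4 -> fault, frames {5,9,3,4}
3 -> hit
1 -> fault, evict 5, frames {9,4,3,1}
4 -> hit
3 -> hit
4 -> hit
7 -> fault, evict 9, frames {1,3,4,7}
4 -> hit
Page faults: 6.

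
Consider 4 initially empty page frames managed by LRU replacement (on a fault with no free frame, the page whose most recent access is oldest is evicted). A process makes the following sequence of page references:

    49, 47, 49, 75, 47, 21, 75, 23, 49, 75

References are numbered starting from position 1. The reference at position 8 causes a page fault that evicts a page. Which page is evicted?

49

pos 1: 49: miss, frames [49]
pos 2: 47: miss, frames [49, 47]
pos 3: 49: hit
pos 4: 75: miss, frames [47, 49, 75]
pos 5: 47: hit
pos 6: 21: miss, frames [49, 75, 47, 21]
pos 7: 75: hit
pos 8: 23: miss, evict 49, frames [47, 21, 75, 23]
At position 8, page 49 is evicted.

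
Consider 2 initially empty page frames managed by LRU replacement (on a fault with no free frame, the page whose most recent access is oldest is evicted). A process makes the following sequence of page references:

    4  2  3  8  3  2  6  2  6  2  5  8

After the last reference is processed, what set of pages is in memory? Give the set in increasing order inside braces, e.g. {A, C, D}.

4 -> fault, frames {4}
2 -> fault, frames {4,2}
3 -> fault, evict 4, frames {2,3}
8 -> fault, evict 2, frames {3,8}
3 -> hit
2 -> fault, evict 8, frames {3,2}
6 -> fault, evict 3, frames {2,6}
2 -> hit
6 -> hit
2 -> hit
5 -> fault, evict 6, frames {2,5}
8 -> fault, evict 2, frames {5,8}

{5, 8}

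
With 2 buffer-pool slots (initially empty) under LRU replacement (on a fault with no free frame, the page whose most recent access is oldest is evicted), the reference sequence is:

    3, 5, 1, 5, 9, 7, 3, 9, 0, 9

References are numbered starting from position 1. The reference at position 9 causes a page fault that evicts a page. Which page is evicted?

pos 1: 3 -> miss, frames {3}
pos 2: 5 -> miss, frames {3,5}
pos 3: 1 -> miss, evict 3, frames {5,1}
pos 4: 5 -> hit
pos 5: 9 -> miss, evict 1, frames {5,9}
pos 6: 7 -> miss, evict 5, frames {9,7}
pos 7: 3 -> miss, evict 9, frames {7,3}
pos 8: 9 -> miss, evict 7, frames {3,9}
pos 9: 0 -> miss, evict 3, frames {9,0}
At position 9, page 3 is evicted.

3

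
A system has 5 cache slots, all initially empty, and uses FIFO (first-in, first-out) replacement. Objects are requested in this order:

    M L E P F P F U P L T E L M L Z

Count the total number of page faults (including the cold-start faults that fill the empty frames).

M → miss, frames {M}
L → miss, frames {M,L}
E → miss, frames {M,L,E}
P → miss, frames {M,L,E,P}
F → miss, frames {M,L,E,P,F}
P → hit
F → hit
U → miss, evict M, frames {L,E,P,F,U}
P → hit
L → hit
T → miss, evict L, frames {E,P,F,U,T}
E → hit
L → miss, evict E, frames {P,F,U,T,L}
M → miss, evict P, frames {F,U,T,L,M}
L → hit
Z → miss, evict F, frames {U,T,L,M,Z}
Page faults: 10.

10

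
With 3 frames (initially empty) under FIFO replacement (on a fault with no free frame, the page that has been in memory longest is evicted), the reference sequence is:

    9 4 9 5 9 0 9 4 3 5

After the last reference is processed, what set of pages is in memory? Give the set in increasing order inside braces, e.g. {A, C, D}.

{3, 4, 5}

9 → fault, frames [9]
4 → fault, frames [9, 4]
9 → hit
5 → fault, frames [9, 4, 5]
9 → hit
0 → fault, evict 9, frames [4, 5, 0]
9 → fault, evict 4, frames [5, 0, 9]
4 → fault, evict 5, frames [0, 9, 4]
3 → fault, evict 0, frames [9, 4, 3]
5 → fault, evict 9, frames [4, 3, 5]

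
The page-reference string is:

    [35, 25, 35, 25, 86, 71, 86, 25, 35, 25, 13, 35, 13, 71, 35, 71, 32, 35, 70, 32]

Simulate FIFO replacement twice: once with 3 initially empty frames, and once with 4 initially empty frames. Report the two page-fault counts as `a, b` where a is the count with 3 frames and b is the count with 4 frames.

3 frames: F F . . F F . . F F F . . F F . F . F . → 11 faults.
4 frames: F F . . F F . . . . F F . . . . F . F . → 8 faults.
8 < 11: adding a frame reduced faults, as is typical.

11, 8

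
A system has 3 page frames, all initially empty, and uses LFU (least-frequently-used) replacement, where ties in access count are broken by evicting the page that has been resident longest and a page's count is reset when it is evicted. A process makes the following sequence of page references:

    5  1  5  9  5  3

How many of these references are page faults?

5 -> fault, frames [5]
1 -> fault, frames [5, 1]
5 -> hit
9 -> fault, frames [5, 1, 9]
5 -> hit
3 -> fault, evict 1, frames [5, 9, 3]
Page faults: 4.

4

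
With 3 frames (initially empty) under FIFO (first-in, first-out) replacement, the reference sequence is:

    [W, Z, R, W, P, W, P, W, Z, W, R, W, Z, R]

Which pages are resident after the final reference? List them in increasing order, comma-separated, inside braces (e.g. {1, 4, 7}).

{R, W, Z}

W -> miss, frames [W]
Z -> miss, frames [W, Z]
R -> miss, frames [W, Z, R]
W -> hit
P -> miss, evict W, frames [Z, R, P]
W -> miss, evict Z, frames [R, P, W]
P -> hit
W -> hit
Z -> miss, evict R, frames [P, W, Z]
W -> hit
R -> miss, evict P, frames [W, Z, R]
W -> hit
Z -> hit
R -> hit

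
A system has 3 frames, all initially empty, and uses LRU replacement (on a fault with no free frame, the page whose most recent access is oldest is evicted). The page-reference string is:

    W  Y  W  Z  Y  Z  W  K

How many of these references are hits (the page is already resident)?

4

W: fault, frames {W}
Y: fault, frames {W,Y}
W: hit
Z: fault, frames {Y,W,Z}
Y: hit
Z: hit
W: hit
K: fault, evict Y, frames {Z,W,K}
Hits: 4.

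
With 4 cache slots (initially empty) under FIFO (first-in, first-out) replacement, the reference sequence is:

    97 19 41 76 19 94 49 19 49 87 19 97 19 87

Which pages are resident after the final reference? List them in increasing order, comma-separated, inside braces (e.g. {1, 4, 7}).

{19, 49, 87, 97}

97: fault, frames (97)
19: fault, frames (97 19)
41: fault, frames (97 19 41)
76: fault, frames (97 19 41 76)
19: hit
94: fault, evict 97, frames (19 41 76 94)
49: fault, evict 19, frames (41 76 94 49)
19: fault, evict 41, frames (76 94 49 19)
49: hit
87: fault, evict 76, frames (94 49 19 87)
19: hit
97: fault, evict 94, frames (49 19 87 97)
19: hit
87: hit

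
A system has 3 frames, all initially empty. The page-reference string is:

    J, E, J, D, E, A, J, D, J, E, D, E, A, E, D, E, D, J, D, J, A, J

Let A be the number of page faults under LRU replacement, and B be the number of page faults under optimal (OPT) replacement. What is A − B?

4

Under LRU: F F . F . F F F . F . . F . . . . F . . F . → 10 faults.
Under OPT: F F . F . F . . . F . . . . . . . F . . . . → 6 faults.
A − B = 10 − 6 = 4.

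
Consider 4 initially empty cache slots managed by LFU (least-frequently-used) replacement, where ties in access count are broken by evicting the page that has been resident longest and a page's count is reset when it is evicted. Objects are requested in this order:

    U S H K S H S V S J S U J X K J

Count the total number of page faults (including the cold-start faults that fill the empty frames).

U: fault, frames {U}
S: fault, frames {U,S}
H: fault, frames {U,S,H}
K: fault, frames {U,S,H,K}
S: hit
H: hit
S: hit
V: fault, evict U, frames {S,H,K,V}
S: hit
J: fault, evict K, frames {S,H,V,J}
S: hit
U: fault, evict V, frames {S,H,J,U}
J: hit
X: fault, evict U, frames {S,H,J,X}
K: fault, evict X, frames {S,H,J,K}
J: hit
Page faults: 9.

9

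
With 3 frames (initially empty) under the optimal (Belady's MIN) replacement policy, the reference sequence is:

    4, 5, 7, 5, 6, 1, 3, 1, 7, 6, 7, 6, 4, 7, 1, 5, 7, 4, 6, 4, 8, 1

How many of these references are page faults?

12

4: fault, frames (4)
5: fault, frames (4 5)
7: fault, frames (4 5 7)
5: hit
6: fault, evict 5, frames (4 7 6)
1: fault, evict 4, frames (7 6 1)
3: fault, evict 6, frames (7 1 3)
1: hit
7: hit
6: fault, evict 3, frames (7 1 6)
7: hit
6: hit
4: fault, evict 6, frames (7 1 4)
7: hit
1: hit
5: fault, evict 1, frames (7 4 5)
7: hit
4: hit
6: fault, evict 5, frames (7 4 6)
4: hit
8: fault, evict 6, frames (7 4 8)
1: fault, evict 8, frames (7 4 1)
Page faults: 12.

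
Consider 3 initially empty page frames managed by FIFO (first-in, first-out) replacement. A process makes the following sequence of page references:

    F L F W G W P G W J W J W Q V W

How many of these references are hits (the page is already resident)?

F -> miss, frames {F}
L -> miss, frames {F,L}
F -> hit
W -> miss, frames {F,L,W}
G -> miss, evict F, frames {L,W,G}
W -> hit
P -> miss, evict L, frames {W,G,P}
G -> hit
W -> hit
J -> miss, evict W, frames {G,P,J}
W -> miss, evict G, frames {P,J,W}
J -> hit
W -> hit
Q -> miss, evict P, frames {J,W,Q}
V -> miss, evict J, frames {W,Q,V}
W -> hit
Hits: 7.

7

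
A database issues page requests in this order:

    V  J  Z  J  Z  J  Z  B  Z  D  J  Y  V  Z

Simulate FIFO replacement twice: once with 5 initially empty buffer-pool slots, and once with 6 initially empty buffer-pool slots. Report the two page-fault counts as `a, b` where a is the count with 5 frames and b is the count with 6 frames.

5 frames: F F F . . . . F . F . F F . → 7 faults.
6 frames: F F F . . . . F . F . F . . → 6 faults.
6 < 7: adding a frame reduced faults, as is typical.

7, 6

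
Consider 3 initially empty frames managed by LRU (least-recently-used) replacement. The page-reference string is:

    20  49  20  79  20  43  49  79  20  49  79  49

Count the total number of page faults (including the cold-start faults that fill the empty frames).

7

20 → fault, frames [20]
49 → fault, frames [20, 49]
20 → hit
79 → fault, frames [49, 20, 79]
20 → hit
43 → fault, evict 49, frames [79, 20, 43]
49 → fault, evict 79, frames [20, 43, 49]
79 → fault, evict 20, frames [43, 49, 79]
20 → fault, evict 43, frames [49, 79, 20]
49 → hit
79 → hit
49 → hit
Page faults: 7.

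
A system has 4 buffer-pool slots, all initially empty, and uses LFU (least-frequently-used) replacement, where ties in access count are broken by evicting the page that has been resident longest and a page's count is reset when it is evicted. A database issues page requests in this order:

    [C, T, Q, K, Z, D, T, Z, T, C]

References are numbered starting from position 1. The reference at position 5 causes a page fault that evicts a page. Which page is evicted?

pos 1: C → miss, frames [C]
pos 2: T → miss, frames [C, T]
pos 3: Q → miss, frames [C, T, Q]
pos 4: K → miss, frames [C, T, Q, K]
pos 5: Z → miss, evict C, frames [T, Q, K, Z]
At position 5, page C is evicted.

C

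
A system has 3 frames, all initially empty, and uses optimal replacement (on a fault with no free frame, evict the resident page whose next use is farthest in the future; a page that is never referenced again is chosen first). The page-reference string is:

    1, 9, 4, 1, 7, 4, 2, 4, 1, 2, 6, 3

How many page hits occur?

1 -> fault, frames {1}
9 -> fault, frames {1,9}
4 -> fault, frames {1,9,4}
1 -> hit
7 -> fault, evict 9, frames {1,4,7}
4 -> hit
2 -> fault, evict 7, frames {1,4,2}
4 -> hit
1 -> hit
2 -> hit
6 -> fault, evict 2, frames {1,4,6}
3 -> fault, evict 6, frames {1,4,3}
Hits: 5.

5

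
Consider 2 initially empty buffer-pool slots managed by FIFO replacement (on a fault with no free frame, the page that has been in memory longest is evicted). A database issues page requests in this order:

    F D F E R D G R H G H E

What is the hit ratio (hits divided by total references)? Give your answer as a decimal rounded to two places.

F → fault, frames {F}
D → fault, frames {F,D}
F → hit
E → fault, evict F, frames {D,E}
R → fault, evict D, frames {E,R}
D → fault, evict E, frames {R,D}
G → fault, evict R, frames {D,G}
R → fault, evict D, frames {G,R}
H → fault, evict G, frames {R,H}
G → fault, evict R, frames {H,G}
H → hit
E → fault, evict H, frames {G,E}
Hits: 2 of 12 references → 2/12 = 0.1667.

0.17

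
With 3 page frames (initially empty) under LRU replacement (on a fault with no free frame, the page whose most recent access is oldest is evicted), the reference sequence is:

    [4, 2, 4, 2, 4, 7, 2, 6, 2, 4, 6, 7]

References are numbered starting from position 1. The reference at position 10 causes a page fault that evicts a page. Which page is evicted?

pos 1: 4: miss, frames (4)
pos 2: 2: miss, frames (4 2)
pos 3: 4: hit
pos 4: 2: hit
pos 5: 4: hit
pos 6: 7: miss, frames (2 4 7)
pos 7: 2: hit
pos 8: 6: miss, evict 4, frames (7 2 6)
pos 9: 2: hit
pos 10: 4: miss, evict 7, frames (6 2 4)
At position 10, page 7 is evicted.

7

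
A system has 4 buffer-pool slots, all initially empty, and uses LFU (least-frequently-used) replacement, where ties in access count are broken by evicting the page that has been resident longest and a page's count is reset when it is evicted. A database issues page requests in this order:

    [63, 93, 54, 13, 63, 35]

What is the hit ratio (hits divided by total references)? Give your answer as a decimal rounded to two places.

63 -> fault, frames {63}
93 -> fault, frames {63,93}
54 -> fault, frames {63,93,54}
13 -> fault, frames {63,93,54,13}
63 -> hit
35 -> fault, evict 93, frames {63,54,13,35}
Hits: 1 of 6 references → 1/6 = 0.1667.

0.17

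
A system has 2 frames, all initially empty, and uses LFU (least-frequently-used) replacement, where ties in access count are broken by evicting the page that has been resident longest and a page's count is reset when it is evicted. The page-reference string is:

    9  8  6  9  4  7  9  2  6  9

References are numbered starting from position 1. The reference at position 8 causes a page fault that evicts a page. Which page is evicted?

7

pos 1: 9: fault, frames [9]
pos 2: 8: fault, frames [9, 8]
pos 3: 6: fault, evict 9, frames [8, 6]
pos 4: 9: fault, evict 8, frames [6, 9]
pos 5: 4: fault, evict 6, frames [9, 4]
pos 6: 7: fault, evict 9, frames [4, 7]
pos 7: 9: fault, evict 4, frames [7, 9]
pos 8: 2: fault, evict 7, frames [9, 2]
At position 8, page 7 is evicted.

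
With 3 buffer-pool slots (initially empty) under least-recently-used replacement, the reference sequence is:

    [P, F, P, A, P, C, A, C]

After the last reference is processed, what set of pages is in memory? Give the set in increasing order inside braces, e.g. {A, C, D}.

P → fault, frames {P}
F → fault, frames {P,F}
P → hit
A → fault, frames {F,P,A}
P → hit
C → fault, evict F, frames {A,P,C}
A → hit
C → hit

{A, C, P}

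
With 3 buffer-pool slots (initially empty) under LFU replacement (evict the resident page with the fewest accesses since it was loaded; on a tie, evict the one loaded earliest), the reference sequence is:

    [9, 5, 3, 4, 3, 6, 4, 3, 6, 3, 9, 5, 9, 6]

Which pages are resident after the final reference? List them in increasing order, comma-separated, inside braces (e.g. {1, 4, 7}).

{3, 6, 9}

9: fault, frames {9}
5: fault, frames {9,5}
3: fault, frames {9,5,3}
4: fault, evict 9, frames {5,3,4}
3: hit
6: fault, evict 5, frames {3,4,6}
4: hit
3: hit
6: hit
3: hit
9: fault, evict 4, frames {3,6,9}
5: fault, evict 9, frames {3,6,5}
9: fault, evict 5, frames {3,6,9}
6: hit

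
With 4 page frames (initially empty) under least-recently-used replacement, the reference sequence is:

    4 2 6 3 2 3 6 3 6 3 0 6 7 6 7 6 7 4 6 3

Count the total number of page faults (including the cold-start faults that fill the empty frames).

4 -> fault, frames {4}
2 -> fault, frames {4,2}
6 -> fault, frames {4,2,6}
3 -> fault, frames {4,2,6,3}
2 -> hit
3 -> hit
6 -> hit
3 -> hit
6 -> hit
3 -> hit
0 -> fault, evict 4, frames {2,6,3,0}
6 -> hit
7 -> fault, evict 2, frames {3,0,6,7}
6 -> hit
7 -> hit
6 -> hit
7 -> hit
4 -> fault, evict 3, frames {0,6,7,4}
6 -> hit
3 -> fault, evict 0, frames {7,4,6,3}
Page faults: 8.

8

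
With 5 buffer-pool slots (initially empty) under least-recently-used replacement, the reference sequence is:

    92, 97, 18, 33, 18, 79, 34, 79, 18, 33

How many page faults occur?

6

92 → fault, frames [92]
97 → fault, frames [92, 97]
18 → fault, frames [92, 97, 18]
33 → fault, frames [92, 97, 18, 33]
18 → hit
79 → fault, frames [92, 97, 33, 18, 79]
34 → fault, evict 92, frames [97, 33, 18, 79, 34]
79 → hit
18 → hit
33 → hit
Page faults: 6.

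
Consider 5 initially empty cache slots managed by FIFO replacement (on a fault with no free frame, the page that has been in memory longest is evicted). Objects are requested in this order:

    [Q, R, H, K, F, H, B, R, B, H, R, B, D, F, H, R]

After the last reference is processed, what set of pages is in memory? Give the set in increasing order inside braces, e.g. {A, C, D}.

{B, D, F, K, R}

Q -> fault, frames (Q)
R -> fault, frames (Q R)
H -> fault, frames (Q R H)
K -> fault, frames (Q R H K)
F -> fault, frames (Q R H K F)
H -> hit
B -> fault, evict Q, frames (R H K F B)
R -> hit
B -> hit
H -> hit
R -> hit
B -> hit
D -> fault, evict R, frames (H K F B D)
F -> hit
H -> hit
R -> fault, evict H, frames (K F B D R)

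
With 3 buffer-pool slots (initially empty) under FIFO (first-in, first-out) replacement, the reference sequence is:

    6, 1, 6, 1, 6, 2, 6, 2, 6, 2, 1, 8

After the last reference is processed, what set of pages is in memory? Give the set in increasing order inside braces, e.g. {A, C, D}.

{1, 2, 8}

6: miss, frames (6)
1: miss, frames (6 1)
6: hit
1: hit
6: hit
2: miss, frames (6 1 2)
6: hit
2: hit
6: hit
2: hit
1: hit
8: miss, evict 6, frames (1 2 8)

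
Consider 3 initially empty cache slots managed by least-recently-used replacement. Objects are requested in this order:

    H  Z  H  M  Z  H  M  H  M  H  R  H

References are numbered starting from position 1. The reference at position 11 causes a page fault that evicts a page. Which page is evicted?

pos 1: H -> miss, frames [H]
pos 2: Z -> miss, frames [H, Z]
pos 3: H -> hit
pos 4: M -> miss, frames [Z, H, M]
pos 5: Z -> hit
pos 6: H -> hit
pos 7: M -> hit
pos 8: H -> hit
pos 9: M -> hit
pos 10: H -> hit
pos 11: R -> miss, evict Z, frames [M, H, R]
At position 11, page Z is evicted.

Z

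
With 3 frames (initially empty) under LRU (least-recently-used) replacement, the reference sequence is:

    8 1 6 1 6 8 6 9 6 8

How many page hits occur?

6

8: fault, frames {8}
1: fault, frames {8,1}
6: fault, frames {8,1,6}
1: hit
6: hit
8: hit
6: hit
9: fault, evict 1, frames {8,6,9}
6: hit
8: hit
Hits: 6.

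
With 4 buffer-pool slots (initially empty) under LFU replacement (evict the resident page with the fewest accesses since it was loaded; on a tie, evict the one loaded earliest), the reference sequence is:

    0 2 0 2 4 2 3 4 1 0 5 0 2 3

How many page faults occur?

7

0: miss, frames [0]
2: miss, frames [0, 2]
0: hit
2: hit
4: miss, frames [0, 2, 4]
2: hit
3: miss, frames [0, 2, 4, 3]
4: hit
1: miss, evict 3, frames [0, 2, 4, 1]
0: hit
5: miss, evict 1, frames [0, 2, 4, 5]
0: hit
2: hit
3: miss, evict 5, frames [0, 2, 4, 3]
Page faults: 7.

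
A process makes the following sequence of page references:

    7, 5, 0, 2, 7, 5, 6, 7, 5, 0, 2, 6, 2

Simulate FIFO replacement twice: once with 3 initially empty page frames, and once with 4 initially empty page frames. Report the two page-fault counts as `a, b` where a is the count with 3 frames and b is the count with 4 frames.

9, 10

3 frames: F F F F F F F . . F F . . → 9 faults.
4 frames: F F F F . . F F F F F F . → 10 faults.
10 > 9: adding a frame increased faults — Belady's anomaly.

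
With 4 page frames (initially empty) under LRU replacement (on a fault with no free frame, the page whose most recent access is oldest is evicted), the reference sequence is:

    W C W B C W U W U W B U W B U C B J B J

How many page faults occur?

W: fault, frames [W]
C: fault, frames [W, C]
W: hit
B: fault, frames [C, W, B]
C: hit
W: hit
U: fault, frames [B, C, W, U]
W: hit
U: hit
W: hit
B: hit
U: hit
W: hit
B: hit
U: hit
C: hit
B: hit
J: fault, evict W, frames [U, C, B, J]
B: hit
J: hit
Page faults: 5.

5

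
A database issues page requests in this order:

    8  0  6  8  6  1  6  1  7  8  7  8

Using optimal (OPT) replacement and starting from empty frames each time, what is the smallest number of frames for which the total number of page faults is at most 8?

f=1: 12 faults
f=2: 6 faults
f=3: 5 faults
f=4: 5 faults
f=5: 5 faults
Smallest f with faults ≤ 8 is 2.

2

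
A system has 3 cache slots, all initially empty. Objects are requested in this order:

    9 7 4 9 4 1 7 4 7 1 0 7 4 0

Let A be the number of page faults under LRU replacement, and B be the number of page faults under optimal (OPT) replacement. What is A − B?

2

Under LRU: F F F . . F F . . . F . F . → 7 faults.
Under OPT: F F F . . F . . . . F . . . → 5 faults.
A − B = 7 − 5 = 2.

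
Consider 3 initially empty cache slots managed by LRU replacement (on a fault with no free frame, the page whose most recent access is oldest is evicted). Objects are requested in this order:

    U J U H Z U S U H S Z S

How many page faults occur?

U -> fault, frames {U}
J -> fault, frames {U,J}
U -> hit
H -> fault, frames {J,U,H}
Z -> fault, evict J, frames {U,H,Z}
U -> hit
S -> fault, evict H, frames {Z,U,S}
U -> hit
H -> fault, evict Z, frames {S,U,H}
S -> hit
Z -> fault, evict U, frames {H,S,Z}
S -> hit
Page faults: 7.

7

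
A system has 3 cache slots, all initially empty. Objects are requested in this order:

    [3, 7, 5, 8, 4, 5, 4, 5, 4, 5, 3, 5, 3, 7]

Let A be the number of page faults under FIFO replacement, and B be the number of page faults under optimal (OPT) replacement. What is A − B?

2

Under FIFO: F F F F F . . . . . F F . F → 8 faults.
Under OPT: F F F F F . . . . . . . . F → 6 faults.
A − B = 8 − 6 = 2.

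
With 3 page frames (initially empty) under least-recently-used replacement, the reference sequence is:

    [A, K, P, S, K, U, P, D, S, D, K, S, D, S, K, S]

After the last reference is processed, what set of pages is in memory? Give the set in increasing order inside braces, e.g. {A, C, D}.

{D, K, S}

A → fault, frames [A]
K → fault, frames [A, K]
P → fault, frames [A, K, P]
S → fault, evict A, frames [K, P, S]
K → hit
U → fault, evict P, frames [S, K, U]
P → fault, evict S, frames [K, U, P]
D → fault, evict K, frames [U, P, D]
S → fault, evict U, frames [P, D, S]
D → hit
K → fault, evict P, frames [S, D, K]
S → hit
D → hit
S → hit
K → hit
S → hit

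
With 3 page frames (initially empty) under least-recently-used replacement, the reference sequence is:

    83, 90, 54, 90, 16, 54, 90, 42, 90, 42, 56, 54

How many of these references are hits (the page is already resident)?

83 → miss, frames [83]
90 → miss, frames [83, 90]
54 → miss, frames [83, 90, 54]
90 → hit
16 → miss, evict 83, frames [54, 90, 16]
54 → hit
90 → hit
42 → miss, evict 16, frames [54, 90, 42]
90 → hit
42 → hit
56 → miss, evict 54, frames [90, 42, 56]
54 → miss, evict 90, frames [42, 56, 54]
Hits: 5.

5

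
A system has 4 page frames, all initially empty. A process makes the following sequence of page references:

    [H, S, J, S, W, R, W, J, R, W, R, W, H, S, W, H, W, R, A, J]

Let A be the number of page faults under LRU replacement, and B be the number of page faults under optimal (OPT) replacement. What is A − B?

Under LRU: F F F . F F . . . . . . F F . . . . F F → 9 faults.
Under OPT: F F F . F F . . . . . . . F . . . . F F → 8 faults.
A − B = 9 − 8 = 1.

1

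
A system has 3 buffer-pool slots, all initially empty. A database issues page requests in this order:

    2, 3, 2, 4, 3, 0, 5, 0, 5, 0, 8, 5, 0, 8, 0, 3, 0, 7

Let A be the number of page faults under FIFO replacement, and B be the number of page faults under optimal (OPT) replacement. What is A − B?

Under FIFO: F F . F . F F . . . F . . . . F F F → 9 faults.
Under OPT: F F . F . F F . . . F . . . . F . F → 8 faults.
A − B = 9 − 8 = 1.

1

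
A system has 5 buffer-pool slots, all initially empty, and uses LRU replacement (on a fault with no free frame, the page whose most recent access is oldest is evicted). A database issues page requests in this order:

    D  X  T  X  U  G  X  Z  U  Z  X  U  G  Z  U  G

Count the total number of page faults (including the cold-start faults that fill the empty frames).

6

D: miss, frames {D}
X: miss, frames {D,X}
T: miss, frames {D,X,T}
X: hit
U: miss, frames {D,T,X,U}
G: miss, frames {D,T,X,U,G}
X: hit
Z: miss, evict D, frames {T,U,G,X,Z}
U: hit
Z: hit
X: hit
U: hit
G: hit
Z: hit
U: hit
G: hit
Page faults: 6.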